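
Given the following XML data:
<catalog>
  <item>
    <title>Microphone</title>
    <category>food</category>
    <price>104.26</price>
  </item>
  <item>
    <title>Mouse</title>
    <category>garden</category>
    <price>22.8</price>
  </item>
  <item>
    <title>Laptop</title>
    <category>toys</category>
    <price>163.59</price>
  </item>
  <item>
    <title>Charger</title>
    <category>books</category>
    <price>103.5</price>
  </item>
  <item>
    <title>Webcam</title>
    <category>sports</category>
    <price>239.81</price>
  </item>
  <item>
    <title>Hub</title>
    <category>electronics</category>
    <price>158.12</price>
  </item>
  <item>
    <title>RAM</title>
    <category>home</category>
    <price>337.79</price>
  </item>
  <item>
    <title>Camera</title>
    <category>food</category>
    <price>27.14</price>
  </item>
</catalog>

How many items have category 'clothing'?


Scanning <item> elements for <category>clothing</category>:
Count: 0

ANSWER: 0


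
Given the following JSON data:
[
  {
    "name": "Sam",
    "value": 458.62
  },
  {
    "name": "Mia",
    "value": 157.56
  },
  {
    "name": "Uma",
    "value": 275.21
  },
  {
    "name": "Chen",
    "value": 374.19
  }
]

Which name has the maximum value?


Comparing values:
  Sam: 458.62
  Mia: 157.56
  Uma: 275.21
  Chen: 374.19
Maximum: Sam (458.62)

ANSWER: Sam


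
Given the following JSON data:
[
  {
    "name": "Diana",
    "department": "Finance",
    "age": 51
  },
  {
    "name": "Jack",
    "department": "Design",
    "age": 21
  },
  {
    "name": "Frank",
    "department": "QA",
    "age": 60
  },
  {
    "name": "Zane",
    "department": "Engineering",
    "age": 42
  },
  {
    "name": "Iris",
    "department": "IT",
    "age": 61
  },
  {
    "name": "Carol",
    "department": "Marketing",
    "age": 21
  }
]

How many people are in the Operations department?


Scanning records for department = Operations
  No matches found
Count: 0

ANSWER: 0


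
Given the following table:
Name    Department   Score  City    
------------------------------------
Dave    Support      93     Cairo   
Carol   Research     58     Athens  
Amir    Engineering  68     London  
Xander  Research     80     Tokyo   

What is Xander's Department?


Row 4: Xander
Department = Research

ANSWER: Research


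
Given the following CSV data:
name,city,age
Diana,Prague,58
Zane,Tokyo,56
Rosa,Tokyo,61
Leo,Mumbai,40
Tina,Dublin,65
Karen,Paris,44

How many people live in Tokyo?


Scanning city column for 'Tokyo':
  Row 2: Zane -> MATCH
  Row 3: Rosa -> MATCH
Total matches: 2

ANSWER: 2


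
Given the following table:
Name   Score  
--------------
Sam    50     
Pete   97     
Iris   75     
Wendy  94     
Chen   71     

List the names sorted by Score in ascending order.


Sorting by Score (ascending):
  Sam: 50
  Chen: 71
  Iris: 75
  Wendy: 94
  Pete: 97


ANSWER: Sam, Chen, Iris, Wendy, Pete


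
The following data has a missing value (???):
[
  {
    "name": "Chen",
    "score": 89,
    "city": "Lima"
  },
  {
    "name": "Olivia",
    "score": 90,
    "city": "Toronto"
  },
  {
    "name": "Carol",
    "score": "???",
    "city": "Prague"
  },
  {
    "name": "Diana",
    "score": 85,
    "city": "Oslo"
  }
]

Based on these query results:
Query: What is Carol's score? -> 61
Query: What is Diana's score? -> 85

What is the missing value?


The missing value is Carol's score
From query: Carol's score = 61

ANSWER: 61


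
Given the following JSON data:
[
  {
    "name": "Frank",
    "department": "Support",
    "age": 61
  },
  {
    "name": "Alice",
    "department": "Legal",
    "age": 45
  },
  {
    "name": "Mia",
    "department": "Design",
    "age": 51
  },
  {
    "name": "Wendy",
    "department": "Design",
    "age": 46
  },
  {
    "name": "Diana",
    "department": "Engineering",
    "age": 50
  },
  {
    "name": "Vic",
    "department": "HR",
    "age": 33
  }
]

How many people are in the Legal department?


Scanning records for department = Legal
  Record 1: Alice
Count: 1

ANSWER: 1


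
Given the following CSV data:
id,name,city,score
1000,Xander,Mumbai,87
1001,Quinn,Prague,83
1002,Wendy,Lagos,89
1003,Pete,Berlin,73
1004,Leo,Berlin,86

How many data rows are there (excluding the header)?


Counting rows (excluding header):
Header: id,name,city,score
Data rows: 5

ANSWER: 5


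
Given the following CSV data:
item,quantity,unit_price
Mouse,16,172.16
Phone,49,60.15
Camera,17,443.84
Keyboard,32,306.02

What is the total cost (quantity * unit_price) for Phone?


Row: Phone
quantity = 49
unit_price = 60.15
total = 49 * 60.15 = 2947.35

ANSWER: 2947.35


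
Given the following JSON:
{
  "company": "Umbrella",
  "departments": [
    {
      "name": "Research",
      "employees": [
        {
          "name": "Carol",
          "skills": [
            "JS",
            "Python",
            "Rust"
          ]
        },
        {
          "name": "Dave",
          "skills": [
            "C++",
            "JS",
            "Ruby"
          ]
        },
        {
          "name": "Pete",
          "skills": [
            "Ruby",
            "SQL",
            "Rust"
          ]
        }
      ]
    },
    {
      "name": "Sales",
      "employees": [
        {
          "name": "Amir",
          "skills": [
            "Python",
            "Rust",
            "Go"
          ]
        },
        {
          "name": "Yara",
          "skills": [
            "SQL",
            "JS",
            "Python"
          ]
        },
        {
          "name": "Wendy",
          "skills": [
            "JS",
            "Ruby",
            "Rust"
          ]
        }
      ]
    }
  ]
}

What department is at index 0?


Path: departments[0].name
Value: Research

ANSWER: Research


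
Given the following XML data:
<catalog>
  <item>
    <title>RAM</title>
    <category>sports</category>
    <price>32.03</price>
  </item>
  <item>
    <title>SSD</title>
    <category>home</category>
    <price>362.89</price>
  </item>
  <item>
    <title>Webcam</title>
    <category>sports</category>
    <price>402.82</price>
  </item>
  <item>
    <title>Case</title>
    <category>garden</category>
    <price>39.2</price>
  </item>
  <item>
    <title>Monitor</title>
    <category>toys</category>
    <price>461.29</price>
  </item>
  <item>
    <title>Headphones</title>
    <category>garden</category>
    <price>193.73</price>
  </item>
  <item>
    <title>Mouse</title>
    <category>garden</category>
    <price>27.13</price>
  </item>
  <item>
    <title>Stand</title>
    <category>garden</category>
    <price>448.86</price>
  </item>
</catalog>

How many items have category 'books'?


Scanning <item> elements for <category>books</category>:
Count: 0

ANSWER: 0


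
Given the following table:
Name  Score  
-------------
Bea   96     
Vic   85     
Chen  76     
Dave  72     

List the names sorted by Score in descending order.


Sorting by Score (descending):
  Bea: 96
  Vic: 85
  Chen: 76
  Dave: 72


ANSWER: Bea, Vic, Chen, Dave


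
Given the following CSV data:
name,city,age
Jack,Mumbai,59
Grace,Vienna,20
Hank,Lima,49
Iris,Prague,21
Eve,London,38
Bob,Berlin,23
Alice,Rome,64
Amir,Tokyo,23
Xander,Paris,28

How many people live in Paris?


Scanning city column for 'Paris':
  Row 9: Xander -> MATCH
Total matches: 1

ANSWER: 1


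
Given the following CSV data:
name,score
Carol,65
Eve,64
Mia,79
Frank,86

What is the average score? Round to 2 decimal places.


Scores: 65, 64, 79, 86
Sum = 294
Count = 4
Average = 294 / 4 = 73.50

ANSWER: 73.50


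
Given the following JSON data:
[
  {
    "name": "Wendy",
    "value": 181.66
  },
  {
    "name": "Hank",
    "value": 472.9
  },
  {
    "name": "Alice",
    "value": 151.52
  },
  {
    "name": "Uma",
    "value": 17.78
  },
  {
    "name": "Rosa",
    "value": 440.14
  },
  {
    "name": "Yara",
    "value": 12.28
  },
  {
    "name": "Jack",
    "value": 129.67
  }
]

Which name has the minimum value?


Comparing values:
  Wendy: 181.66
  Hank: 472.9
  Alice: 151.52
  Uma: 17.78
  Rosa: 440.14
  Yara: 12.28
  Jack: 129.67
Minimum: Yara (12.28)

ANSWER: Yara


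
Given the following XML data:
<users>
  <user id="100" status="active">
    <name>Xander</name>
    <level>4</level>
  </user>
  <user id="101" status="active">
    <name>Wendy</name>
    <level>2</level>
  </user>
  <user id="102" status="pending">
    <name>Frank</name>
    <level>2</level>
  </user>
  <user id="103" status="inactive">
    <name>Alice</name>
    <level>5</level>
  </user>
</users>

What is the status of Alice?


Finding user with name = Alice
user id="103" status="inactive"

ANSWER: inactive


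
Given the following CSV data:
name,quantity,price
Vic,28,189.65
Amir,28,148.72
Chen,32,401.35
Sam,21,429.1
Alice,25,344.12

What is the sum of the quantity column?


Values in 'quantity' column:
  Row 1: 28
  Row 2: 28
  Row 3: 32
  Row 4: 21
  Row 5: 25
Sum = 28 + 28 + 32 + 21 + 25 = 134

ANSWER: 134


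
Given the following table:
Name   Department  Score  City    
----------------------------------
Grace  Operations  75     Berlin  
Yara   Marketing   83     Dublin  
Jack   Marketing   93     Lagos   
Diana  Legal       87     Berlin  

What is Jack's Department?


Row 3: Jack
Department = Marketing

ANSWER: Marketing


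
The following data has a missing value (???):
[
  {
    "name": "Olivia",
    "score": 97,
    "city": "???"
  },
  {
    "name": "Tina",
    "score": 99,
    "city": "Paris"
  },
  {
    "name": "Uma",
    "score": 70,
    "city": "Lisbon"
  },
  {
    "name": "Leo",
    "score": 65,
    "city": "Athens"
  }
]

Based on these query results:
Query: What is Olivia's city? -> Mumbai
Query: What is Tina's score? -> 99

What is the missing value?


The missing value is Olivia's city
From query: Olivia's city = Mumbai

ANSWER: Mumbai


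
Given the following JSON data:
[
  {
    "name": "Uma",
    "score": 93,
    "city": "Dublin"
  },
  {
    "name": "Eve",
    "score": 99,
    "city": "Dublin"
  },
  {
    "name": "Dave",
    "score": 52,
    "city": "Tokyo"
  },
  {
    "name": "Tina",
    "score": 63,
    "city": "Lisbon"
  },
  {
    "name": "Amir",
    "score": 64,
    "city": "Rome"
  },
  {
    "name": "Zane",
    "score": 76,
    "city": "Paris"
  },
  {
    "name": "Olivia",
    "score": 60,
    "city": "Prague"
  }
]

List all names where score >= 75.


Filtering records where score >= 75:
  Uma (score=93) -> YES
  Eve (score=99) -> YES
  Dave (score=52) -> no
  Tina (score=63) -> no
  Amir (score=64) -> no
  Zane (score=76) -> YES
  Olivia (score=60) -> no


ANSWER: Uma, Eve, Zane


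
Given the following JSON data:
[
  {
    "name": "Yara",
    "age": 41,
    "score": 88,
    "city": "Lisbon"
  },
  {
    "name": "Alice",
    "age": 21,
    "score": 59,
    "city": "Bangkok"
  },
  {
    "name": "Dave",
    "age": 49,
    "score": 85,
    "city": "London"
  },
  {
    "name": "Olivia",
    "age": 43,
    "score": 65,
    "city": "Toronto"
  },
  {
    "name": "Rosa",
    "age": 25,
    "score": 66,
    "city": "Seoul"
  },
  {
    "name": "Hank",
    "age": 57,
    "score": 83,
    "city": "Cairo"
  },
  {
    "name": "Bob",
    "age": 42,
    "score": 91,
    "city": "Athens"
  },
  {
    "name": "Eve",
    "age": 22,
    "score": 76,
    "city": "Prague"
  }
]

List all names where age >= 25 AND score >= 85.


Checking both conditions:
  Yara (age=41, score=88) -> YES
  Alice (age=21, score=59) -> no
  Dave (age=49, score=85) -> YES
  Olivia (age=43, score=65) -> no
  Rosa (age=25, score=66) -> no
  Hank (age=57, score=83) -> no
  Bob (age=42, score=91) -> YES
  Eve (age=22, score=76) -> no


ANSWER: Yara, Dave, Bob


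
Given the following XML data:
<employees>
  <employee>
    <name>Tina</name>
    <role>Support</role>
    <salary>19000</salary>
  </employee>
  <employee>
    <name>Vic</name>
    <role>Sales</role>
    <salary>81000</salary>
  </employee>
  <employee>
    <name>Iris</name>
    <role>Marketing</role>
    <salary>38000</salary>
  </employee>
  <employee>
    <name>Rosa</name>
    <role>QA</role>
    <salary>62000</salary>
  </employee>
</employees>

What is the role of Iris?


Searching for <employee> with <name>Iris</name>
Found at position 3
<role>Marketing</role>

ANSWER: Marketing


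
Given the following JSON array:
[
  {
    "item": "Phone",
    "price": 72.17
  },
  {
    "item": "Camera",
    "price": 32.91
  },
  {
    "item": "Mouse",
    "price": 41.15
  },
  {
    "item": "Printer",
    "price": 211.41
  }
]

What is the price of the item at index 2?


Array index 2 -> Mouse
price = 41.15

ANSWER: 41.15


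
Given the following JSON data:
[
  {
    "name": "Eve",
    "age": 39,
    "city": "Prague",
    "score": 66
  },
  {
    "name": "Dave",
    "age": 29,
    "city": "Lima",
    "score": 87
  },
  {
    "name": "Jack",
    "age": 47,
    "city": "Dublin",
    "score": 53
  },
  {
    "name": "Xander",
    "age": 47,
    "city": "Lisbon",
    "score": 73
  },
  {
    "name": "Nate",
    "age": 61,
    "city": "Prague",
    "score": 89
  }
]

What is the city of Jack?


Looking up record where name = Jack
Record index: 2
Field 'city' = Dublin

ANSWER: Dublin


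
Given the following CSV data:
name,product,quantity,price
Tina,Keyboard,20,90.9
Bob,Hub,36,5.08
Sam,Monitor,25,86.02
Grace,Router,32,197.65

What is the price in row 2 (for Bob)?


Row 2: Bob
Column 'price' = 5.08

ANSWER: 5.08


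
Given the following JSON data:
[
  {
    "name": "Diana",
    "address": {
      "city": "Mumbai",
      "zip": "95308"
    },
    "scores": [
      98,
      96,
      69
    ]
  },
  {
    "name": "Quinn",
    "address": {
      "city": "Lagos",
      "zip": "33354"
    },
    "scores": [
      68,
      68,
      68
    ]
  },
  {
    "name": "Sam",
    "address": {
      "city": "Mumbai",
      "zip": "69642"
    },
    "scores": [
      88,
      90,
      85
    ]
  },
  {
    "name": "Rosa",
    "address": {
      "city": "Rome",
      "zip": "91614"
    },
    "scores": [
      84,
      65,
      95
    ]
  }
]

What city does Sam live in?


Path: records[2].address.city
Value: Mumbai

ANSWER: Mumbai


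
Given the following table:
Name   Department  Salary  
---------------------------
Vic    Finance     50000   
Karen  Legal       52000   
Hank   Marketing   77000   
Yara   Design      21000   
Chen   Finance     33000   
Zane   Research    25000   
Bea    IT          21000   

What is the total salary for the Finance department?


Finance department members:
  Vic: 50000
  Chen: 33000
Total = 50000 + 33000 = 83000

ANSWER: 83000


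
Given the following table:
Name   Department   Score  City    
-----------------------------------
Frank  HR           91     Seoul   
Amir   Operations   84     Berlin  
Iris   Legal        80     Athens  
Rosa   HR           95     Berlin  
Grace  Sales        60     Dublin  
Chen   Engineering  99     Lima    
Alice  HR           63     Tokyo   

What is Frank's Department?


Row 1: Frank
Department = HR

ANSWER: HR


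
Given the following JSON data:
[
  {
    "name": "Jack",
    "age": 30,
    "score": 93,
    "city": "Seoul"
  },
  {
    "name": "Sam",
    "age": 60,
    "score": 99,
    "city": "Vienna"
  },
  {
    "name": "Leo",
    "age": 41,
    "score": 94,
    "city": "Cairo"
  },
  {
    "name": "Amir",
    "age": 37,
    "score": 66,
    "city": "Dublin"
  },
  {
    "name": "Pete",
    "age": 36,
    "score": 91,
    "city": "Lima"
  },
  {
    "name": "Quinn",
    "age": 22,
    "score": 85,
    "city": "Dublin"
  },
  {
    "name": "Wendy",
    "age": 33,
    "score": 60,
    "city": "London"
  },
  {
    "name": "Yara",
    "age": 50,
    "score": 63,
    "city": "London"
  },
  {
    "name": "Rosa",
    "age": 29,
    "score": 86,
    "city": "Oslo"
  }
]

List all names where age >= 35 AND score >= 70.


Checking both conditions:
  Jack (age=30, score=93) -> no
  Sam (age=60, score=99) -> YES
  Leo (age=41, score=94) -> YES
  Amir (age=37, score=66) -> no
  Pete (age=36, score=91) -> YES
  Quinn (age=22, score=85) -> no
  Wendy (age=33, score=60) -> no
  Yara (age=50, score=63) -> no
  Rosa (age=29, score=86) -> no


ANSWER: Sam, Leo, Pete


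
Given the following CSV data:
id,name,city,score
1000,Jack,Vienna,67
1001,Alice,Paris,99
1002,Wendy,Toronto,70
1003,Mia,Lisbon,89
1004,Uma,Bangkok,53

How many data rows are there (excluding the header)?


Counting rows (excluding header):
Header: id,name,city,score
Data rows: 5

ANSWER: 5


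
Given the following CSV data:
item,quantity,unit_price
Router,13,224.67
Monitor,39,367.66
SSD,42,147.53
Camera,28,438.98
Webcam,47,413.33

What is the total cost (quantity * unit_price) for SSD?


Row: SSD
quantity = 42
unit_price = 147.53
total = 42 * 147.53 = 6196.26

ANSWER: 6196.26


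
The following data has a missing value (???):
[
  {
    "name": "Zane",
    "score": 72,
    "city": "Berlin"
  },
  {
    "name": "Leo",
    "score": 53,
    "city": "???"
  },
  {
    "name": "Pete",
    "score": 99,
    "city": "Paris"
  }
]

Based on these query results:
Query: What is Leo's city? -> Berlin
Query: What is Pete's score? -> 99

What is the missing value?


The missing value is Leo's city
From query: Leo's city = Berlin

ANSWER: Berlin


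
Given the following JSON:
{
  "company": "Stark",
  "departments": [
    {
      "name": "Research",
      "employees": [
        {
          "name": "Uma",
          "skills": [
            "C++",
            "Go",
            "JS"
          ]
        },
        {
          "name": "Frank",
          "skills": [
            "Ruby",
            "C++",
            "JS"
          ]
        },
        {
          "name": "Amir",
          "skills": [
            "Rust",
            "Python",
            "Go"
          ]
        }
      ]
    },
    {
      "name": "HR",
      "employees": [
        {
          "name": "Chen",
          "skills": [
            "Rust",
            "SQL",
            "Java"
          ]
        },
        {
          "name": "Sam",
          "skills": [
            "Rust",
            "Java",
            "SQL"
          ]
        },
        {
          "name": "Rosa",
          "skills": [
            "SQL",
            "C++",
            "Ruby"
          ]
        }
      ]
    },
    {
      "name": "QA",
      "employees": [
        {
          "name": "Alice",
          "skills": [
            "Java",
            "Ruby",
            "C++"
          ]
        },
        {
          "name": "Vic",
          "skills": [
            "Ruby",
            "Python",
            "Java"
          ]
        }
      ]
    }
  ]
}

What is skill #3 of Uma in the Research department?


Path: departments[0].employees[0].skills[2]
Value: JS

ANSWER: JS


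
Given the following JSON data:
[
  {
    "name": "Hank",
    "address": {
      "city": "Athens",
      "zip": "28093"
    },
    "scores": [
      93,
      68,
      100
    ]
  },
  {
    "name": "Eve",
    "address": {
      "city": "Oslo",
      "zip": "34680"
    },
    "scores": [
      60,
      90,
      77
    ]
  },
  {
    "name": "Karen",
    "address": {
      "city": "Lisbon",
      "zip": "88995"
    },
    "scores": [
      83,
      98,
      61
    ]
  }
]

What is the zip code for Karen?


Path: records[2].address.zip
Value: 88995

ANSWER: 88995


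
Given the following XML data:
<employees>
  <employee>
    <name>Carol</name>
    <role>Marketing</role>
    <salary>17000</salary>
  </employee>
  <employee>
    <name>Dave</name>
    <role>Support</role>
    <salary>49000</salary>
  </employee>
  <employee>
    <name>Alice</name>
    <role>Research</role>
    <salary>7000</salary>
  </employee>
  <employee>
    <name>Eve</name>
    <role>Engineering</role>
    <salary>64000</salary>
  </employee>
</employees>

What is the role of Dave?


Searching for <employee> with <name>Dave</name>
Found at position 2
<role>Support</role>

ANSWER: Support


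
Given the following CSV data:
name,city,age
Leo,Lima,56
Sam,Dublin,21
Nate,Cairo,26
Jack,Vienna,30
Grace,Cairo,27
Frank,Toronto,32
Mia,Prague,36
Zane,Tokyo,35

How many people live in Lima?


Scanning city column for 'Lima':
  Row 1: Leo -> MATCH
Total matches: 1

ANSWER: 1


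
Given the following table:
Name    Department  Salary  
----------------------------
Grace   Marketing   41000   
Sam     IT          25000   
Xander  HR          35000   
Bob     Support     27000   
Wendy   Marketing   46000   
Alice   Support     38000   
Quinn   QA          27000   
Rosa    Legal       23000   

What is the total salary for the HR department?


HR department members:
  Xander: 35000
Total = 35000 = 35000

ANSWER: 35000


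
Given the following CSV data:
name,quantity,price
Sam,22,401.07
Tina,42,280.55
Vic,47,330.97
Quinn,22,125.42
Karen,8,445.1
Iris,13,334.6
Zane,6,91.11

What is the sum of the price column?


Values in 'price' column:
  Row 1: 401.07
  Row 2: 280.55
  Row 3: 330.97
  Row 4: 125.42
  Row 5: 445.1
  Row 6: 334.6
  Row 7: 91.11
Sum = 401.07 + 280.55 + 330.97 + 125.42 + 445.1 + 334.6 + 91.11 = 2008.82

ANSWER: 2008.82


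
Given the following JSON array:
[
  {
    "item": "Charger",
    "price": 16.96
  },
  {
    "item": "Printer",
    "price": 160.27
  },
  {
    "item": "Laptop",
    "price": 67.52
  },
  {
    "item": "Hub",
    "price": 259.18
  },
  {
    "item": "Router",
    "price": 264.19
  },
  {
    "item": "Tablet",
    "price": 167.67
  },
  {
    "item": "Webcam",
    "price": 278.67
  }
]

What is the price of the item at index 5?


Array index 5 -> Tablet
price = 167.67

ANSWER: 167.67


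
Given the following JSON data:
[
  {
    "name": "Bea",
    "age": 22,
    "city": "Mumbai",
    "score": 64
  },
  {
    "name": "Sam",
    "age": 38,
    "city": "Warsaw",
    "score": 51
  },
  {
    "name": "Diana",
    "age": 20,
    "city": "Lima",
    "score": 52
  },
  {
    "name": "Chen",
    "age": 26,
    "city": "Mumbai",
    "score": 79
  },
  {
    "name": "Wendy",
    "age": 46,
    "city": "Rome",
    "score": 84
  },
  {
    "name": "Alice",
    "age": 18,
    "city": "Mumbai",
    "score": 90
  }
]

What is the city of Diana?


Looking up record where name = Diana
Record index: 2
Field 'city' = Lima

ANSWER: Lima


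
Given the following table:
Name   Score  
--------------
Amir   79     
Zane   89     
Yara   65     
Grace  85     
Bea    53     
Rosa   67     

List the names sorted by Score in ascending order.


Sorting by Score (ascending):
  Bea: 53
  Yara: 65
  Rosa: 67
  Amir: 79
  Grace: 85
  Zane: 89


ANSWER: Bea, Yara, Rosa, Amir, Grace, Zane


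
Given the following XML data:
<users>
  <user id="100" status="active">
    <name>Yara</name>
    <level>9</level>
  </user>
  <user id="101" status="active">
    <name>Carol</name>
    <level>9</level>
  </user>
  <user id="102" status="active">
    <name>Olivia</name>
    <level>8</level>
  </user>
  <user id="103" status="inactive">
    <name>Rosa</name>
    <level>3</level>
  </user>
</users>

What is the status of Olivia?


Finding user with name = Olivia
user id="102" status="active"

ANSWER: active


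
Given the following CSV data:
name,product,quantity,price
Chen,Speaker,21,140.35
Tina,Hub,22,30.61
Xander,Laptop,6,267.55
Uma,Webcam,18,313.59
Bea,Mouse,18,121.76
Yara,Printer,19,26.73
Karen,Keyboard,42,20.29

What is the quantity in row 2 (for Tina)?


Row 2: Tina
Column 'quantity' = 22

ANSWER: 22


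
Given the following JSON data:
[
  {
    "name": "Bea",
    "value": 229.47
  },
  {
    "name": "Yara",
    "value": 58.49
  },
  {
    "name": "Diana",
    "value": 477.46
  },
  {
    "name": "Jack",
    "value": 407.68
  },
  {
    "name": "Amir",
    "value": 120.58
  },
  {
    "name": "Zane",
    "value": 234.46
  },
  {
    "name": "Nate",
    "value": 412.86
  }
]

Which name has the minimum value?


Comparing values:
  Bea: 229.47
  Yara: 58.49
  Diana: 477.46
  Jack: 407.68
  Amir: 120.58
  Zane: 234.46
  Nate: 412.86
Minimum: Yara (58.49)

ANSWER: Yara


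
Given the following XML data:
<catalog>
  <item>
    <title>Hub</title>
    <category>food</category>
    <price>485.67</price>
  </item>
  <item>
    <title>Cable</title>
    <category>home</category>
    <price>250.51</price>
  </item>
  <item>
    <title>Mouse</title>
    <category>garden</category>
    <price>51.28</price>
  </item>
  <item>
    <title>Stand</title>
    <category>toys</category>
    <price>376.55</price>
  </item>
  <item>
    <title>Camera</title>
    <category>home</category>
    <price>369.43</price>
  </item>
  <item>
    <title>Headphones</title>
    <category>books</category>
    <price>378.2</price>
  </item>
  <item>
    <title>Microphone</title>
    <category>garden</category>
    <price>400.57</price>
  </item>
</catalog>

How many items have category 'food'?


Scanning <item> elements for <category>food</category>:
  Item 1: Hub -> MATCH
Count: 1

ANSWER: 1


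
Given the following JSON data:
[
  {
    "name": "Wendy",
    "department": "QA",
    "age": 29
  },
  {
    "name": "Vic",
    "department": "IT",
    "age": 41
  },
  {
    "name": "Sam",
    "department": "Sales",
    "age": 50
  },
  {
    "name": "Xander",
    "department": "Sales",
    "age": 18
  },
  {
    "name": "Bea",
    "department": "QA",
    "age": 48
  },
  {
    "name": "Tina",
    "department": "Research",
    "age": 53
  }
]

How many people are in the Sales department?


Scanning records for department = Sales
  Record 2: Sam
  Record 3: Xander
Count: 2

ANSWER: 2


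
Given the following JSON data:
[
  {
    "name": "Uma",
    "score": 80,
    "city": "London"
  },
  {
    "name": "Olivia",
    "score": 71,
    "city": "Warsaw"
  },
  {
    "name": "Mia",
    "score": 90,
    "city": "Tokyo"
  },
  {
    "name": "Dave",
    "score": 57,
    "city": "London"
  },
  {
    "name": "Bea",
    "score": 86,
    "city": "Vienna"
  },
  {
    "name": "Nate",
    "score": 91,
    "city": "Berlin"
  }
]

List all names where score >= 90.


Filtering records where score >= 90:
  Uma (score=80) -> no
  Olivia (score=71) -> no
  Mia (score=90) -> YES
  Dave (score=57) -> no
  Bea (score=86) -> no
  Nate (score=91) -> YES


ANSWER: Mia, Nate


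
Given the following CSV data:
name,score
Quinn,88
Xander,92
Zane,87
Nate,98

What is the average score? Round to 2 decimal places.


Scores: 88, 92, 87, 98
Sum = 365
Count = 4
Average = 365 / 4 = 91.25

ANSWER: 91.25


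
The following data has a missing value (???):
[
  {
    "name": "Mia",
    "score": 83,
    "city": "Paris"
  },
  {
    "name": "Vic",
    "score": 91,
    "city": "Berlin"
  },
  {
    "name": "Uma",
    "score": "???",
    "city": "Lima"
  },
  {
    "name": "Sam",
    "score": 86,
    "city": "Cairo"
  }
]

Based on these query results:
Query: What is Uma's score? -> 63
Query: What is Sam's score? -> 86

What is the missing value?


The missing value is Uma's score
From query: Uma's score = 63

ANSWER: 63


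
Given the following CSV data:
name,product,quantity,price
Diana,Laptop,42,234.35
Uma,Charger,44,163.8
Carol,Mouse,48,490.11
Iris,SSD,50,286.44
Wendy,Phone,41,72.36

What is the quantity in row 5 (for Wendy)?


Row 5: Wendy
Column 'quantity' = 41

ANSWER: 41


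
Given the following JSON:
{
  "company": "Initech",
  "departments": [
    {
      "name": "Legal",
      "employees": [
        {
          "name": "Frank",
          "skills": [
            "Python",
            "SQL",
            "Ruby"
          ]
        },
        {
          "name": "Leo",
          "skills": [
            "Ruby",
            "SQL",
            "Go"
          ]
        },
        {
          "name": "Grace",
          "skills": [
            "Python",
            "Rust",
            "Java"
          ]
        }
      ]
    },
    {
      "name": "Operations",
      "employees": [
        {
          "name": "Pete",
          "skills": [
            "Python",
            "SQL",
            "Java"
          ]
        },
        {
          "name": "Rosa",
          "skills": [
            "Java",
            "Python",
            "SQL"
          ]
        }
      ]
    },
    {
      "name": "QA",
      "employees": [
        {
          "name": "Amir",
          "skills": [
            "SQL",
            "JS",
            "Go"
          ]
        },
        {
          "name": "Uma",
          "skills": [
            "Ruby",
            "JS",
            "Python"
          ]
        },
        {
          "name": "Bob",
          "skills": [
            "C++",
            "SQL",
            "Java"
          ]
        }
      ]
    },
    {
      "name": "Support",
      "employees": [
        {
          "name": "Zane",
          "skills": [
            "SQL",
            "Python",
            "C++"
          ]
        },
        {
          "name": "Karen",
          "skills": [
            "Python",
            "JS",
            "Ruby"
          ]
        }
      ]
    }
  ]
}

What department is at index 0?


Path: departments[0].name
Value: Legal

ANSWER: Legal


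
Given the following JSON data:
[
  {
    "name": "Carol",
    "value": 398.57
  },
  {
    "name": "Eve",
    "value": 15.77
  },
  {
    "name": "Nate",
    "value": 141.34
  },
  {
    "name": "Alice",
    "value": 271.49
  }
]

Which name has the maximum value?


Comparing values:
  Carol: 398.57
  Eve: 15.77
  Nate: 141.34
  Alice: 271.49
Maximum: Carol (398.57)

ANSWER: Carol


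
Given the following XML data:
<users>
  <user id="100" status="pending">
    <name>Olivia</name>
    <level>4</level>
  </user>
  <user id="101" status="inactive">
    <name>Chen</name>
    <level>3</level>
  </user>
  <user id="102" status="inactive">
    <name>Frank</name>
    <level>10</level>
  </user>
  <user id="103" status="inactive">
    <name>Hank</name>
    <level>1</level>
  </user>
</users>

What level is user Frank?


Finding user: Frank
<level>10</level>

ANSWER: 10


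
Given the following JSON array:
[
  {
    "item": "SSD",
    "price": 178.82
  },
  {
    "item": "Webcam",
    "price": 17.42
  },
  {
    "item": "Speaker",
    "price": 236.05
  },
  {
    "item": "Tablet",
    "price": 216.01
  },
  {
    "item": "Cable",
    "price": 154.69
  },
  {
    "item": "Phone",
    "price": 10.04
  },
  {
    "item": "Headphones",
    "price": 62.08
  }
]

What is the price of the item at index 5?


Array index 5 -> Phone
price = 10.04

ANSWER: 10.04


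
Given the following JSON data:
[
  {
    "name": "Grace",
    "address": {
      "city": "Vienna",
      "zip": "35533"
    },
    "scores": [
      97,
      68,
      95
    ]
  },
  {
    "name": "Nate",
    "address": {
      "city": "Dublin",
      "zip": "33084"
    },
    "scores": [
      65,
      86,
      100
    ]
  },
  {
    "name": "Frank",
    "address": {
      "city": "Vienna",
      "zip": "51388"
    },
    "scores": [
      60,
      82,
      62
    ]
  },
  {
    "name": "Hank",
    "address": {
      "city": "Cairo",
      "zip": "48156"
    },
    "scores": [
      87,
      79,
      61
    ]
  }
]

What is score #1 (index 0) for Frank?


Path: records[2].scores[0]
Value: 60

ANSWER: 60


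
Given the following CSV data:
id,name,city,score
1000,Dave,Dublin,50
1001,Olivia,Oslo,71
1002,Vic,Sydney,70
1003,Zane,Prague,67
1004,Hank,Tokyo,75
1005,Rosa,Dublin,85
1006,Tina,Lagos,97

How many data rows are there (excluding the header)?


Counting rows (excluding header):
Header: id,name,city,score
Data rows: 7

ANSWER: 7


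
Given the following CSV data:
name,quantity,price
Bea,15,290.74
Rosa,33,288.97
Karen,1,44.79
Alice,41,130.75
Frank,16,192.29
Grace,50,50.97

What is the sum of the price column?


Values in 'price' column:
  Row 1: 290.74
  Row 2: 288.97
  Row 3: 44.79
  Row 4: 130.75
  Row 5: 192.29
  Row 6: 50.97
Sum = 290.74 + 288.97 + 44.79 + 130.75 + 192.29 + 50.97 = 998.51

ANSWER: 998.51


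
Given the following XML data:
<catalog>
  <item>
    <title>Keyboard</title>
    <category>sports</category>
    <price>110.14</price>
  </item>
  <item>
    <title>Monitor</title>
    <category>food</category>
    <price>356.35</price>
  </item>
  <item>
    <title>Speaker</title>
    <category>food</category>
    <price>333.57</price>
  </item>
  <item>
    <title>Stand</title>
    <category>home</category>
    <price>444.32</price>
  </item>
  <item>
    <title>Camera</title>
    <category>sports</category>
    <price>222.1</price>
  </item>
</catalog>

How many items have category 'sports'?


Scanning <item> elements for <category>sports</category>:
  Item 1: Keyboard -> MATCH
  Item 5: Camera -> MATCH
Count: 2

ANSWER: 2


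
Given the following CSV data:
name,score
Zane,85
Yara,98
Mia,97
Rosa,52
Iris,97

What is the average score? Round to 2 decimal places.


Scores: 85, 98, 97, 52, 97
Sum = 429
Count = 5
Average = 429 / 5 = 85.80

ANSWER: 85.80


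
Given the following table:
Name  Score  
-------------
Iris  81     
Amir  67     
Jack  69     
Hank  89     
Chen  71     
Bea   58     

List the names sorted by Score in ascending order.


Sorting by Score (ascending):
  Bea: 58
  Amir: 67
  Jack: 69
  Chen: 71
  Iris: 81
  Hank: 89


ANSWER: Bea, Amir, Jack, Chen, Iris, Hank


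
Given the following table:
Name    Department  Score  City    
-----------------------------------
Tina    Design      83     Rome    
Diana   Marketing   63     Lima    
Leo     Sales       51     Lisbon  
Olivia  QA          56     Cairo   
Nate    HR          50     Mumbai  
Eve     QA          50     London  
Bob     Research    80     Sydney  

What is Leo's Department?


Row 3: Leo
Department = Sales

ANSWER: Sales


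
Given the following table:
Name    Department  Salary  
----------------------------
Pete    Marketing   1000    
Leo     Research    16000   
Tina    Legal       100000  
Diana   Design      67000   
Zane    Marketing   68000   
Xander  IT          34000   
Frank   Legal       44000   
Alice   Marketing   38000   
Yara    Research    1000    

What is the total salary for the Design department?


Design department members:
  Diana: 67000
Total = 67000 = 67000

ANSWER: 67000


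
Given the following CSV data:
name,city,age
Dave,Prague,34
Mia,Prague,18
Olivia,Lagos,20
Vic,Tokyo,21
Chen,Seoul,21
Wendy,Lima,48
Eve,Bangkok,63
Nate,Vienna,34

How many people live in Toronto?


Scanning city column for 'Toronto':
Total matches: 0

ANSWER: 0


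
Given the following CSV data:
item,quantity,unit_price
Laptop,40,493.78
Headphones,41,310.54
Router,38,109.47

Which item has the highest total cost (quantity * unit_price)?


Computing row totals:
  Laptop: 19751.2
  Headphones: 12732.14
  Router: 4159.86
Maximum: Laptop (19751.2)

ANSWER: Laptop


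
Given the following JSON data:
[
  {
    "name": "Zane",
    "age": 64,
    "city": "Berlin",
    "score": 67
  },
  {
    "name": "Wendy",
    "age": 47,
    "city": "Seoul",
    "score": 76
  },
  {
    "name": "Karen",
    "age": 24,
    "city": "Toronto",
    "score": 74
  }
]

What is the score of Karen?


Looking up record where name = Karen
Record index: 2
Field 'score' = 74

ANSWER: 74


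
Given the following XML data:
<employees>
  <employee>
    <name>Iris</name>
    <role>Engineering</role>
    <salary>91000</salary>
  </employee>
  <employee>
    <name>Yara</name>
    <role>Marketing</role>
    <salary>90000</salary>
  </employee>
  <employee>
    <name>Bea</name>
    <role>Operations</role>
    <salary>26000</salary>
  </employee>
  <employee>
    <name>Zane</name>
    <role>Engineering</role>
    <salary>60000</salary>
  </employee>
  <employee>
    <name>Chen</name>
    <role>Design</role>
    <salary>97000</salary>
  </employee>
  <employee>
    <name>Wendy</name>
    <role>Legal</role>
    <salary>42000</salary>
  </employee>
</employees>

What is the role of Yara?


Searching for <employee> with <name>Yara</name>
Found at position 2
<role>Marketing</role>

ANSWER: Marketing


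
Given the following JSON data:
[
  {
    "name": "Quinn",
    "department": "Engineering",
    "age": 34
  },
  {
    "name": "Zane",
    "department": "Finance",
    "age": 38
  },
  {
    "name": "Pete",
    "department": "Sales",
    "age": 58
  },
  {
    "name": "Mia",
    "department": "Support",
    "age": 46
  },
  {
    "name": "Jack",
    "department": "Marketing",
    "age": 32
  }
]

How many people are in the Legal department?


Scanning records for department = Legal
  No matches found
Count: 0

ANSWER: 0


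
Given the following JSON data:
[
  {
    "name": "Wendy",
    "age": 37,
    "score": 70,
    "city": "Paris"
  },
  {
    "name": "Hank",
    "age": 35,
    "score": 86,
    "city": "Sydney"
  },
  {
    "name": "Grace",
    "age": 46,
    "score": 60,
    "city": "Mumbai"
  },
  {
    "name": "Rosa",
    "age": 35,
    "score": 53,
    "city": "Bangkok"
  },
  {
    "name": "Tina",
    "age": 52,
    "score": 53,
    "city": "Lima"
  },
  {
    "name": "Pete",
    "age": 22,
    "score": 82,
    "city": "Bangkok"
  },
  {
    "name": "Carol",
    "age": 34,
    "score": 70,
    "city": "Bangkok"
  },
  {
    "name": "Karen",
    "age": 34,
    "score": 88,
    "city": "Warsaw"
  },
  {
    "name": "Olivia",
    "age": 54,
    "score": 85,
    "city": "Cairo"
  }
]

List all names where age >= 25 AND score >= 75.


Checking both conditions:
  Wendy (age=37, score=70) -> no
  Hank (age=35, score=86) -> YES
  Grace (age=46, score=60) -> no
  Rosa (age=35, score=53) -> no
  Tina (age=52, score=53) -> no
  Pete (age=22, score=82) -> no
  Carol (age=34, score=70) -> no
  Karen (age=34, score=88) -> YES
  Olivia (age=54, score=85) -> YES


ANSWER: Hank, Karen, Olivia


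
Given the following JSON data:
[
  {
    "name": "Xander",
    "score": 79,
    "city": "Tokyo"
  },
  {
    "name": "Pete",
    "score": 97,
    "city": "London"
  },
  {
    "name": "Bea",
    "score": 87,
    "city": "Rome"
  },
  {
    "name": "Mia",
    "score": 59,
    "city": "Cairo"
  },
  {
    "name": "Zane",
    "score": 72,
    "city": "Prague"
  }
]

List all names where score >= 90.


Filtering records where score >= 90:
  Xander (score=79) -> no
  Pete (score=97) -> YES
  Bea (score=87) -> no
  Mia (score=59) -> no
  Zane (score=72) -> no


ANSWER: Pete


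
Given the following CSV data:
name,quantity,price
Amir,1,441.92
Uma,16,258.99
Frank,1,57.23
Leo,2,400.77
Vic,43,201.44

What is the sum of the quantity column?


Values in 'quantity' column:
  Row 1: 1
  Row 2: 16
  Row 3: 1
  Row 4: 2
  Row 5: 43
Sum = 1 + 16 + 1 + 2 + 43 = 63

ANSWER: 63


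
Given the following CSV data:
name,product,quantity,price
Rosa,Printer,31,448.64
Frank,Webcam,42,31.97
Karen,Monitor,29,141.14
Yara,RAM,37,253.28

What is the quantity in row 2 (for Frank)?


Row 2: Frank
Column 'quantity' = 42

ANSWER: 42


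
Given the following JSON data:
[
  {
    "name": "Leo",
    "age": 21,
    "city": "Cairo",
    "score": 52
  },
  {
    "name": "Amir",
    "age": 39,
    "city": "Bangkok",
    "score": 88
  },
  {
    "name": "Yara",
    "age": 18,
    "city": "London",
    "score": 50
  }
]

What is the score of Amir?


Looking up record where name = Amir
Record index: 1
Field 'score' = 88

ANSWER: 88


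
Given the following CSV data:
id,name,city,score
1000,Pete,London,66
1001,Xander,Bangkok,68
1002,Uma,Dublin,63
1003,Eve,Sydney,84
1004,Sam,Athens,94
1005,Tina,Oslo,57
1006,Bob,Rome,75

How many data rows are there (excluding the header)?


Counting rows (excluding header):
Header: id,name,city,score
Data rows: 7

ANSWER: 7


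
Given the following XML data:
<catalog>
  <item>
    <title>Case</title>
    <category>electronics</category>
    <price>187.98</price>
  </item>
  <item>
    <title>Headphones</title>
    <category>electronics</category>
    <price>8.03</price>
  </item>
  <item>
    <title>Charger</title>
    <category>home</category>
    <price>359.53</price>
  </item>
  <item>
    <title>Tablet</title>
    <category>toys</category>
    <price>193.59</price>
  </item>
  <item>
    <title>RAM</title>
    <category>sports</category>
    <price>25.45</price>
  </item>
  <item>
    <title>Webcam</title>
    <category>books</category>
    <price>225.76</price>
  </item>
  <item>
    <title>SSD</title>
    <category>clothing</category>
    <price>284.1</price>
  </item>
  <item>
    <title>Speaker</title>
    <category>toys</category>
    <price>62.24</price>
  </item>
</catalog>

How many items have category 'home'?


Scanning <item> elements for <category>home</category>:
  Item 3: Charger -> MATCH
Count: 1

ANSWER: 1
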